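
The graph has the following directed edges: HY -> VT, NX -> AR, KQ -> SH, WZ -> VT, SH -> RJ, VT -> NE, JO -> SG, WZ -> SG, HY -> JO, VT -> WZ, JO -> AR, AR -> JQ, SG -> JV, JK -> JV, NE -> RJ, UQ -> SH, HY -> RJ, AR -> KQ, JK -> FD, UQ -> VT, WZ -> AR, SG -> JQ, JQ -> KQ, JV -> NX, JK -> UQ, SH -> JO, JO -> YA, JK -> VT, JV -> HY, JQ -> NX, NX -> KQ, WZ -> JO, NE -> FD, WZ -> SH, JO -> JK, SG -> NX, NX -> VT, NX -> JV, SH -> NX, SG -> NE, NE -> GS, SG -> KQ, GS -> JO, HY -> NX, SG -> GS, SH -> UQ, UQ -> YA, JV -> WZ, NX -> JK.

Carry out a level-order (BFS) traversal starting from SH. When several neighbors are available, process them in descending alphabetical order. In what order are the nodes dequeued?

Visit SH; enqueue UQ, RJ, NX, JO → queue [UQ, RJ, NX, JO]
Visit UQ; enqueue YA, VT → queue [RJ, NX, JO, YA, VT]
Visit RJ → queue [NX, JO, YA, VT]
Visit NX; enqueue KQ, JV, JK, AR → queue [JO, YA, VT, KQ, JV, JK, AR]
Visit JO; enqueue SG → queue [YA, VT, KQ, JV, JK, AR, SG]
Visit YA → queue [VT, KQ, JV, JK, AR, SG]
Visit VT; enqueue WZ, NE → queue [KQ, JV, JK, AR, SG, WZ, NE]
Visit KQ → queue [JV, JK, AR, SG, WZ, NE]
Visit JV; enqueue HY → queue [JK, AR, SG, WZ, NE, HY]
Visit JK; enqueue FD → queue [AR, SG, WZ, NE, HY, FD]
Visit AR; enqueue JQ → queue [SG, WZ, NE, HY, FD, JQ]
Visit SG; enqueue GS → queue [WZ, NE, HY, FD, JQ, GS]
Visit WZ → queue [NE, HY, FD, JQ, GS]
Visit NE → queue [HY, FD, JQ, GS]
Visit HY → queue [FD, JQ, GS]
Visit FD → queue [JQ, GS]
Visit JQ → queue [GS]
Visit GS → queue []

SH UQ RJ NX JO YA VT KQ JV JK AR SG WZ NE HY FD JQ GS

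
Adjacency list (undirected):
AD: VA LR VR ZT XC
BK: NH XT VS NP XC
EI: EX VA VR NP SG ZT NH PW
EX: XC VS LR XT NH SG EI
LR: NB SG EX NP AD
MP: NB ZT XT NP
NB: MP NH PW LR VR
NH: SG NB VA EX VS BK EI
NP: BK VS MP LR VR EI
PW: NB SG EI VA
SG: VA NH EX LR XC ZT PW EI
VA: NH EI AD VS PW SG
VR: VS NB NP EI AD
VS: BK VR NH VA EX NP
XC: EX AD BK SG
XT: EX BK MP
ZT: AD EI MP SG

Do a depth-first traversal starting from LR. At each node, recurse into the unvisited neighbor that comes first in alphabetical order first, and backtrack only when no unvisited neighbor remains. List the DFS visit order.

Visit LR
LR → AD
AD → VA
VA → EI
EI → EX
EX → NH
NH → BK
BK → NP
NP → MP
MP → NB
NB → PW
PW → SG
SG → XC
SG → ZT
NB → VR
VR → VS
MP → XT

LR, AD, VA, EI, EX, NH, BK, NP, MP, NB, PW, SG, XC, ZT, VR, VS, XT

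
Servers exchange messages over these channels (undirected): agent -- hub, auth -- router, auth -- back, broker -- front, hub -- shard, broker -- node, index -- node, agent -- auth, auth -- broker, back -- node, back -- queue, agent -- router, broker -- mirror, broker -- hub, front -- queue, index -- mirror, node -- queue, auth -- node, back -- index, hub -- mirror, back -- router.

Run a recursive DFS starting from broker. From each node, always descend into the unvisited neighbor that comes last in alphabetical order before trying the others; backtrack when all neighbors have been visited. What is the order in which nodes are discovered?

Visit broker
broker → node
node → queue
queue → front
queue → back
back → router
router → auth
auth → agent
agent → hub
hub → shard
hub → mirror
mirror → index

broker, node, queue, front, back, router, auth, agent, hub, shard, mirror, index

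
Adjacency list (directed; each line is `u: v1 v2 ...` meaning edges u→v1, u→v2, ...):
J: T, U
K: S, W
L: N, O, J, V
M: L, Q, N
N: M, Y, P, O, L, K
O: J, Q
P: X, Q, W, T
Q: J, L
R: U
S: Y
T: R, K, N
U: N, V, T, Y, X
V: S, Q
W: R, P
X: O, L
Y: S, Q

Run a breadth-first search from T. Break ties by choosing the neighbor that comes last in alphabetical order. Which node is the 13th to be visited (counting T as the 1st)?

X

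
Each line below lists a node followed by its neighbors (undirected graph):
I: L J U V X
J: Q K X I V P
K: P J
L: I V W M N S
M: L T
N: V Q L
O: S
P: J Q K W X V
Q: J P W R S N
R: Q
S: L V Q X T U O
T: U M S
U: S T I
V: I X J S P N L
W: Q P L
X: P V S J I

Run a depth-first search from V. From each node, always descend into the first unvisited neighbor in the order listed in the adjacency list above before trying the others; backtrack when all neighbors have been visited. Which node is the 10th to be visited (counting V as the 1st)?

Visit V
V → I
I → L
L → W
W → Q
Q → J
J → K
K → P
P → X
X → S
S → T
T → U
T → M
S → O
Q → R
Q → N

Visit order: V, I, L, W, Q, J, K, P, X, S, T, U, M, O, R, N

S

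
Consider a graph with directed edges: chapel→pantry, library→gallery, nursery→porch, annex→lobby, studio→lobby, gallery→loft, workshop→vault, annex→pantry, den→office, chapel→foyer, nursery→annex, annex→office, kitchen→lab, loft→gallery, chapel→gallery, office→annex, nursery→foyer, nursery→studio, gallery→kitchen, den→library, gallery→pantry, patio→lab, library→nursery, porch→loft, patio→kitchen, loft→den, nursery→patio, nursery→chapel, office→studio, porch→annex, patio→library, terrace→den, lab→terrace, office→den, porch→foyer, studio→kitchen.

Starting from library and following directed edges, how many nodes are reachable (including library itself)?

BFS from library visits: library, nursery, gallery, studio, porch, patio, foyer, chapel, annex, pantry, loft, kitchen, lobby, lab, office, den, terrace
Reachable nodes: 17 of 19 total.

17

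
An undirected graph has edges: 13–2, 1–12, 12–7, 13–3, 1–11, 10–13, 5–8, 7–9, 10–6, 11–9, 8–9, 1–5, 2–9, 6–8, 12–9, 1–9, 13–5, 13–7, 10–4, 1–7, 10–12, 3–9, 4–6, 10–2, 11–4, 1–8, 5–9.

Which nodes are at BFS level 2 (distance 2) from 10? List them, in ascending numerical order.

1, 3, 5, 7, 8, 9, 11

Level 0: 10
Level 1: 2, 4, 6, 12, 13
Level 2: 1, 3, 5, 7, 8, 9, 11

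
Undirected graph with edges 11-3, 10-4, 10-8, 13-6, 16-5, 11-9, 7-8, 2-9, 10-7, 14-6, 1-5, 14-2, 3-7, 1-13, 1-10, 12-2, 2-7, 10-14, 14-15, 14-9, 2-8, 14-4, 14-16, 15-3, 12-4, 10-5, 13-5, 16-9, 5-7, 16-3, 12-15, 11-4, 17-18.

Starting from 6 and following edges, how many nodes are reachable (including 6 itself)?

16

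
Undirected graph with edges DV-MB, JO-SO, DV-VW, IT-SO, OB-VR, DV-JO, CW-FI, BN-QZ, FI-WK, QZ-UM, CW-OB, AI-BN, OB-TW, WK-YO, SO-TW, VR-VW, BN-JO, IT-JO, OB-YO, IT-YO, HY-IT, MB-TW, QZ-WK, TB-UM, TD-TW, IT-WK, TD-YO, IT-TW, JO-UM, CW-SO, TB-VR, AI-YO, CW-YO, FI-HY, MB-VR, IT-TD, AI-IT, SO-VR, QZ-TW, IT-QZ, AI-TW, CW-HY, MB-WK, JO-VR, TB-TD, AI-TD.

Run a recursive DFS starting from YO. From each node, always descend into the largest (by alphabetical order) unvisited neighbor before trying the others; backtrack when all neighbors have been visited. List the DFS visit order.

Visit YO
YO → WK
WK → QZ
QZ → UM
UM → TB
TB → VR
VR → VW
VW → DV
DV → MB
MB → TW
TW → TD
TD → IT
IT → SO
SO → JO
JO → BN
BN → AI
SO → CW
CW → OB
CW → HY
HY → FI

YO WK QZ UM TB VR VW DV MB TW TD IT SO JO BN AI CW OB HY FI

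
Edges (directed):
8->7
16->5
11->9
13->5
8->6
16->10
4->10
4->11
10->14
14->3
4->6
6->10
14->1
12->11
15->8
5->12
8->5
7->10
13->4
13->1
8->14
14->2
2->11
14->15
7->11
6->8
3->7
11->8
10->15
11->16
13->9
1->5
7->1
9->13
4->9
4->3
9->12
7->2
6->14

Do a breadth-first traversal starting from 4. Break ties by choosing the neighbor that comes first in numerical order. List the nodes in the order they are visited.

Visit 4; enqueue 3, 6, 9, 10, 11 → queue [3, 6, 9, 10, 11]
Visit 3; enqueue 7 → queue [6, 9, 10, 11, 7]
Visit 6; enqueue 8, 14 → queue [9, 10, 11, 7, 8, 14]
Visit 9; enqueue 12, 13 → queue [10, 11, 7, 8, 14, 12, 13]
Visit 10; enqueue 15 → queue [11, 7, 8, 14, 12, 13, 15]
Visit 11; enqueue 16 → queue [7, 8, 14, 12, 13, 15, 16]
Visit 7; enqueue 1, 2 → queue [8, 14, 12, 13, 15, 16, 1, 2]
Visit 8; enqueue 5 → queue [14, 12, 13, 15, 16, 1, 2, 5]
Visit 14 → queue [12, 13, 15, 16, 1, 2, 5]
Visit 12 → queue [13, 15, 16, 1, 2, 5]
Visit 13 → queue [15, 16, 1, 2, 5]
Visit 15 → queue [16, 1, 2, 5]
Visit 16 → queue [1, 2, 5]
Visit 1 → queue [2, 5]
Visit 2 → queue [5]
Visit 5 → queue []

4, 3, 6, 9, 10, 11, 7, 8, 14, 12, 13, 15, 16, 1, 2, 5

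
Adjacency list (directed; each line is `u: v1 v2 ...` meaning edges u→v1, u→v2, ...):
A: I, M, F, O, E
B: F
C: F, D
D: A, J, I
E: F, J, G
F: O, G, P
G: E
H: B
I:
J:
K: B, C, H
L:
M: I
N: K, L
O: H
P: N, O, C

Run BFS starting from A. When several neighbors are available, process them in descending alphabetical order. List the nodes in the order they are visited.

A, O, M, I, F, E, H, P, G, J, B, N, C, L, K, D

Visit A; enqueue O, M, I, F, E → queue [O, M, I, F, E]
Visit O; enqueue H → queue [M, I, F, E, H]
Visit M → queue [I, F, E, H]
Visit I → queue [F, E, H]
Visit F; enqueue P, G → queue [E, H, P, G]
Visit E; enqueue J → queue [H, P, G, J]
Visit H; enqueue B → queue [P, G, J, B]
Visit P; enqueue N, C → queue [G, J, B, N, C]
Visit G → queue [J, B, N, C]
Visit J → queue [B, N, C]
Visit B → queue [N, C]
Visit N; enqueue L, K → queue [C, L, K]
Visit C; enqueue D → queue [L, K, D]
Visit L → queue [K, D]
Visit K → queue [D]
Visit D → queue []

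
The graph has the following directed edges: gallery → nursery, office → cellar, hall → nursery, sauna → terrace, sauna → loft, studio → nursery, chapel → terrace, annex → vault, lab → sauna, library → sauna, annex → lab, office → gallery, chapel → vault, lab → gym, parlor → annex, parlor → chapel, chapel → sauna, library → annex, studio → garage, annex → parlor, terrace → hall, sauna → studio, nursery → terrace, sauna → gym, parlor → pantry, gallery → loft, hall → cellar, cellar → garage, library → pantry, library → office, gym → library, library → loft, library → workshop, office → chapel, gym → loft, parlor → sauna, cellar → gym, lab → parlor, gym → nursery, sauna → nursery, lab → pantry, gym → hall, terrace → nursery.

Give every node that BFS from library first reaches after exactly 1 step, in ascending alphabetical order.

Level 0: library
Level 1: annex, loft, office, pantry, sauna, workshop
Level 2: cellar, chapel, gallery, gym, lab, nursery, parlor, studio, terrace, vault
Level 3: garage, hall

annex, loft, office, pantry, sauna, workshop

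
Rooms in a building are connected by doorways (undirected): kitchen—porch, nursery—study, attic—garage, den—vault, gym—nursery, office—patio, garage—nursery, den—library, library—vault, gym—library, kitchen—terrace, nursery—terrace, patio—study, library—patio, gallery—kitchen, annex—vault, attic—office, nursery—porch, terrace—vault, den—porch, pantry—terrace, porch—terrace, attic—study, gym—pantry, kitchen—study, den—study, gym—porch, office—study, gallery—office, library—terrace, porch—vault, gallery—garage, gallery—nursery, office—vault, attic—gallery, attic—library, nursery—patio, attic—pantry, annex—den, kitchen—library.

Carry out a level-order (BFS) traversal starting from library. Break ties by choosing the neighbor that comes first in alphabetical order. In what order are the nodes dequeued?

Visit library; enqueue attic, den, gym, kitchen, patio, terrace, vault → queue [attic, den, gym, kitchen, patio, terrace, vault]
Visit attic; enqueue gallery, garage, office, pantry, study → queue [den, gym, kitchen, patio, terrace, vault, gallery, garage, office, pantry, study]
Visit den; enqueue annex, porch → queue [gym, kitchen, patio, terrace, vault, gallery, garage, office, pantry, study, annex, porch]
Visit gym; enqueue nursery → queue [kitchen, patio, terrace, vault, gallery, garage, office, pantry, study, annex, porch, nursery]
Visit kitchen → queue [patio, terrace, vault, gallery, garage, office, pantry, study, annex, porch, nursery]
Visit patio → queue [terrace, vault, gallery, garage, office, pantry, study, annex, porch, nursery]
Visit terrace → queue [vault, gallery, garage, office, pantry, study, annex, porch, nursery]
Visit vault → queue [gallery, garage, office, pantry, study, annex, porch, nursery]
Visit gallery → queue [garage, office, pantry, study, annex, porch, nursery]
Visit garage → queue [office, pantry, study, annex, porch, nursery]
Visit office → queue [pantry, study, annex, porch, nursery]
Visit pantry → queue [study, annex, porch, nursery]
Visit study → queue [annex, porch, nursery]
Visit annex → queue [porch, nursery]
Visit porch → queue [nursery]
Visit nursery → queue []

library -> attic -> den -> gym -> kitchen -> patio -> terrace -> vault -> gallery -> garage -> office -> pantry -> study -> annex -> porch -> nursery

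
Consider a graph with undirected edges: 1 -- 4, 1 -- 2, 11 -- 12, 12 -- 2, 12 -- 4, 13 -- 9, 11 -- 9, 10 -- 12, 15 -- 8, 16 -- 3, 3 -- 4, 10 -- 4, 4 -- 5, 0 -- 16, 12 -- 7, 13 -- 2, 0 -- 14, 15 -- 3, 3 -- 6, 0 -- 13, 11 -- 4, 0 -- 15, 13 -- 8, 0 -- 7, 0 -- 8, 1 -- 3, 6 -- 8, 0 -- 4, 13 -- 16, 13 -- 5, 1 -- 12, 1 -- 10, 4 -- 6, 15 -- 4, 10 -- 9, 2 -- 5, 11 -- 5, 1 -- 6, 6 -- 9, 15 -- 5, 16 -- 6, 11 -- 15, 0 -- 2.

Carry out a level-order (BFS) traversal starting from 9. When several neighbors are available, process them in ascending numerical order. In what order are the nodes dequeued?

9, 6, 10, 11, 13, 1, 3, 4, 8, 16, 12, 5, 15, 0, 2, 7, 14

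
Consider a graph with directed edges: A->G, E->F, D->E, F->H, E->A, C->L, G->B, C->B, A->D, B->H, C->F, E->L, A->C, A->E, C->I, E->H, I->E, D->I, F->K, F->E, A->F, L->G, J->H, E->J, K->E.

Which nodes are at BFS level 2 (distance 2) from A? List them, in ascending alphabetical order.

B, H, I, J, K, L

Level 0: A
Level 1: C, D, E, F, G
Level 2: B, H, I, J, K, L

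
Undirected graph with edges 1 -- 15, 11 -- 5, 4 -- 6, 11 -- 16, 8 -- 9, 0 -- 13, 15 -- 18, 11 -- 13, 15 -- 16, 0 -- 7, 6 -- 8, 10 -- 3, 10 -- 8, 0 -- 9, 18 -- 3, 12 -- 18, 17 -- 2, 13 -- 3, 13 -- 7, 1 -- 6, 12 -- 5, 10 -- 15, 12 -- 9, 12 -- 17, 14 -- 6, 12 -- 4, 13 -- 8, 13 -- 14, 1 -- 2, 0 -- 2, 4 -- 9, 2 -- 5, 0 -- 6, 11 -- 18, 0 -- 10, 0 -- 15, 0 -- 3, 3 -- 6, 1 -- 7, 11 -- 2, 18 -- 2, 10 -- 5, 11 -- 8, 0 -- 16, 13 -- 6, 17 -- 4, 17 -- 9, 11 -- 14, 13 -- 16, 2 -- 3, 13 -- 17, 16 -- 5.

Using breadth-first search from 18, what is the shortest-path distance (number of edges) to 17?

Level 0: 18
Level 1: 2, 3, 11, 12, 15
Level 2: 0, 1, 4, 5, 6, 8, 9, 10, 13, 14, 16, 17
Level 3: 7
17 first appears at level 2.

2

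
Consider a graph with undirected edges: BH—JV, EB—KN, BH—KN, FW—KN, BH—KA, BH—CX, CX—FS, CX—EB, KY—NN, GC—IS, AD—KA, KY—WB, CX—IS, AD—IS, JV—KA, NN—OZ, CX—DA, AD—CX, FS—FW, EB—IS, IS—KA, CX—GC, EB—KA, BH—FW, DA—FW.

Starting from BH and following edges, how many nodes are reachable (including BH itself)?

12

BFS from BH visits: BH, CX, FW, JV, KA, KN, AD, DA, EB, FS, GC, IS
Reachable nodes: 12 of 16 total.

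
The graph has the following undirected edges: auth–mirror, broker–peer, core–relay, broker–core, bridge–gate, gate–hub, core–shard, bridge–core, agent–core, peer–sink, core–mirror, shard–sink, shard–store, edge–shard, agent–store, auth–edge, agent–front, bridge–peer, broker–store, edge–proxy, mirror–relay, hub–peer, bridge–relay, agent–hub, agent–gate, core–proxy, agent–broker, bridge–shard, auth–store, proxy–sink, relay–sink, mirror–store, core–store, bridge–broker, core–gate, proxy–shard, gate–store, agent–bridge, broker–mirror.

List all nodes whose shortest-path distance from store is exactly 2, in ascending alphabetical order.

bridge, edge, front, hub, peer, proxy, relay, sink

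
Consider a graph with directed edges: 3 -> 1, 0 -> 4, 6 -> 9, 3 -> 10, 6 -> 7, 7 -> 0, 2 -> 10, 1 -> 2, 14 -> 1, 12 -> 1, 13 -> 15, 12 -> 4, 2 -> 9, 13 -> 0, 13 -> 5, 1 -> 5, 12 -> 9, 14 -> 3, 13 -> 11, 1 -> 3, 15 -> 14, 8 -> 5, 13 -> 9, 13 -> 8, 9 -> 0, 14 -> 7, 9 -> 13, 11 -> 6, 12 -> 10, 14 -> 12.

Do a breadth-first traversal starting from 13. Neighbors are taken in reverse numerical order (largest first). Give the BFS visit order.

Visit 13; enqueue 15, 11, 9, 8, 5, 0 → queue [15, 11, 9, 8, 5, 0]
Visit 15; enqueue 14 → queue [11, 9, 8, 5, 0, 14]
Visit 11; enqueue 6 → queue [9, 8, 5, 0, 14, 6]
Visit 9 → queue [8, 5, 0, 14, 6]
Visit 8 → queue [5, 0, 14, 6]
Visit 5 → queue [0, 14, 6]
Visit 0; enqueue 4 → queue [14, 6, 4]
Visit 14; enqueue 12, 7, 3, 1 → queue [6, 4, 12, 7, 3, 1]
Visit 6 → queue [4, 12, 7, 3, 1]
Visit 4 → queue [12, 7, 3, 1]
Visit 12; enqueue 10 → queue [7, 3, 1, 10]
Visit 7 → queue [3, 1, 10]
Visit 3 → queue [1, 10]
Visit 1; enqueue 2 → queue [10, 2]
Visit 10 → queue [2]
Visit 2 → queue []

13 -> 15 -> 11 -> 9 -> 8 -> 5 -> 0 -> 14 -> 6 -> 4 -> 12 -> 7 -> 3 -> 1 -> 10 -> 2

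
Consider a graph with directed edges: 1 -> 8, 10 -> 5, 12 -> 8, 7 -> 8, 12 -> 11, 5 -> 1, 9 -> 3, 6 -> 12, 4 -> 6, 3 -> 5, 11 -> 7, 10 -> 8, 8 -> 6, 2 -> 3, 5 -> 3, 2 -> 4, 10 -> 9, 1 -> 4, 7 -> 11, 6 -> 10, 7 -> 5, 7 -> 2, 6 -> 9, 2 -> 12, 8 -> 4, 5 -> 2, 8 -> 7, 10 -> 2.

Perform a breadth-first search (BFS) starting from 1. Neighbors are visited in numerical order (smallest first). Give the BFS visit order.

1 → 4 → 8 → 6 → 7 → 9 → 10 → 12 → 2 → 5 → 11 → 3

Visit 1; enqueue 4, 8 → queue [4, 8]
Visit 4; enqueue 6 → queue [8, 6]
Visit 8; enqueue 7 → queue [6, 7]
Visit 6; enqueue 9, 10, 12 → queue [7, 9, 10, 12]
Visit 7; enqueue 2, 5, 11 → queue [9, 10, 12, 2, 5, 11]
Visit 9; enqueue 3 → queue [10, 12, 2, 5, 11, 3]
Visit 10 → queue [12, 2, 5, 11, 3]
Visit 12 → queue [2, 5, 11, 3]
Visit 2 → queue [5, 11, 3]
Visit 5 → queue [11, 3]
Visit 11 → queue [3]
Visit 3 → queue []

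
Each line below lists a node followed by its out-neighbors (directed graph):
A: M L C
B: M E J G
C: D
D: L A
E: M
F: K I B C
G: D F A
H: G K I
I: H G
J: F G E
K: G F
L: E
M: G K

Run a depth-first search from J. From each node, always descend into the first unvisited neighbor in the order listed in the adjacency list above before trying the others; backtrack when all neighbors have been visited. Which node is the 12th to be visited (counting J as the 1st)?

Visit J
J → F
F → K
K → G
G → D
D → L
L → E
E → M
D → A
A → C
F → I
I → H
F → B

Visit order: J, F, K, G, D, L, E, M, A, C, I, H, B

H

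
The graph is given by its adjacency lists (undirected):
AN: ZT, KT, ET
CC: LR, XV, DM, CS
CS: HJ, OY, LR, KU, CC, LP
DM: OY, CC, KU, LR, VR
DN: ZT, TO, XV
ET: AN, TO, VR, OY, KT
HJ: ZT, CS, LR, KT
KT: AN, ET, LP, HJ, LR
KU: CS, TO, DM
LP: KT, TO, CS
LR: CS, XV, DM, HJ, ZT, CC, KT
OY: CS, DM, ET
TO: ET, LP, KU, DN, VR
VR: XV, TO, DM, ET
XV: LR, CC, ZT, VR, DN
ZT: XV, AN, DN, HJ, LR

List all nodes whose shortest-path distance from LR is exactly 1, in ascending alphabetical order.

CC, CS, DM, HJ, KT, XV, ZT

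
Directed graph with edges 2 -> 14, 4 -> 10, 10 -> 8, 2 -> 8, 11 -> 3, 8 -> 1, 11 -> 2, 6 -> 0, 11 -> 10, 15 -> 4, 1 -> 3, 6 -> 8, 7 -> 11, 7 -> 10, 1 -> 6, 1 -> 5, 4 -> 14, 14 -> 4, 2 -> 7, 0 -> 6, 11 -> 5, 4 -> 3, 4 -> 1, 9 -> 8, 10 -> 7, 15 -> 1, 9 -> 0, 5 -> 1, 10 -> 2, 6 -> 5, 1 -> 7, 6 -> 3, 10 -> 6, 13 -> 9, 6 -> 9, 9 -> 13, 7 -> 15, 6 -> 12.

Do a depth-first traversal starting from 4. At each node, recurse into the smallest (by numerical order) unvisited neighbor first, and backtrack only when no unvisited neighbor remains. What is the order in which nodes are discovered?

4 → 1 → 3 → 5 → 6 → 0 → 8 → 9 → 13 → 12 → 7 → 10 → 2 → 14 → 11 → 15

Visit 4
4 → 1
1 → 3
1 → 5
1 → 6
6 → 0
6 → 8
6 → 9
9 → 13
6 → 12
1 → 7
7 → 10
10 → 2
2 → 14
7 → 11
7 → 15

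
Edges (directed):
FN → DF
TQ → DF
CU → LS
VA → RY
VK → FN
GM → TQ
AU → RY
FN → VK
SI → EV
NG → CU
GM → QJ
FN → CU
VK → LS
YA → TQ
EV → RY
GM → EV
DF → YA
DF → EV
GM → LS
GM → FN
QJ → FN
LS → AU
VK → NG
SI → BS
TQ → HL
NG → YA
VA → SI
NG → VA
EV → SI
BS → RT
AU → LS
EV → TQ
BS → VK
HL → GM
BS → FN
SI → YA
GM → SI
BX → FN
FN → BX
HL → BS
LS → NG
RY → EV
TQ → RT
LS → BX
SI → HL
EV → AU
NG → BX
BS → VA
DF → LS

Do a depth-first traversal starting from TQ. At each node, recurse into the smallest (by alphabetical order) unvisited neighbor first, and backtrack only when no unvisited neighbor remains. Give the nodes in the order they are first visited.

Visit TQ
TQ → DF
DF → EV
EV → AU
AU → LS
LS → BX
BX → FN
FN → CU
FN → VK
VK → NG
NG → VA
VA → RY
VA → SI
SI → BS
BS → RT
SI → HL
HL → GM
GM → QJ
SI → YA

TQ, DF, EV, AU, LS, BX, FN, CU, VK, NG, VA, RY, SI, BS, RT, HL, GM, QJ, YA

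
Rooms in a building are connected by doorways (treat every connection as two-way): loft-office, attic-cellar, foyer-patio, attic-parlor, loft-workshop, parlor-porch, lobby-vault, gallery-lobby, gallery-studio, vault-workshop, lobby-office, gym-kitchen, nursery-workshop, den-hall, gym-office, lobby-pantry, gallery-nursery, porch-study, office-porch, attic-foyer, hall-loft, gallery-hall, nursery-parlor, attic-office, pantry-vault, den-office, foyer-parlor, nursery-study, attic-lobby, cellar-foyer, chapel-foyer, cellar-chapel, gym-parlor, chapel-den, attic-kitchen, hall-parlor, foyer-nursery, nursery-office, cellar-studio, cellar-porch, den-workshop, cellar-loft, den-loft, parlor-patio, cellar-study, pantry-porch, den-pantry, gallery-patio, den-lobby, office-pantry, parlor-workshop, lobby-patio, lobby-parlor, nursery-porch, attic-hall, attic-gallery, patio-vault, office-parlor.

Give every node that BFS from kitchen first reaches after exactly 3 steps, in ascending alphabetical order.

Level 0: kitchen
Level 1: attic, gym
Level 2: cellar, foyer, gallery, hall, lobby, office, parlor
Level 3: chapel, den, loft, nursery, pantry, patio, porch, studio, study, vault, workshop

chapel, den, loft, nursery, pantry, patio, porch, studio, study, vault, workshop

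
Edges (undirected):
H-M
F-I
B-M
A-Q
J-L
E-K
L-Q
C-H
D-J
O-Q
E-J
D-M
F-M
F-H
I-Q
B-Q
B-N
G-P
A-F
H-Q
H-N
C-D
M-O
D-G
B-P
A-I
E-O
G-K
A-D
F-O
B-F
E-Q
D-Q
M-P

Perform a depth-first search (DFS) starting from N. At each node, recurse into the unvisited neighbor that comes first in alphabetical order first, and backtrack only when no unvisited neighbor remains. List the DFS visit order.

Visit N
N → B
B → F
F → A
A → D
D → C
C → H
H → M
M → O
O → E
E → J
J → L
L → Q
Q → I
E → K
K → G
G → P

N, B, F, A, D, C, H, M, O, E, J, L, Q, I, K, G, P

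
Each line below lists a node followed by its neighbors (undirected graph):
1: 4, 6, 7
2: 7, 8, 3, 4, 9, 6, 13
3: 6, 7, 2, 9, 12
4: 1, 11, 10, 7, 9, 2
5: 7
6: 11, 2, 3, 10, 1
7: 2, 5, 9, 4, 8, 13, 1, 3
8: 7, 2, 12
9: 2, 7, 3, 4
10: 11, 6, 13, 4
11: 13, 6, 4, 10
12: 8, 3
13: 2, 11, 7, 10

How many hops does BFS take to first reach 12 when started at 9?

2

Level 0: 9
Level 1: 2, 3, 4, 7
Level 2: 1, 5, 6, 8, 10, 11, 12, 13
12 first appears at level 2.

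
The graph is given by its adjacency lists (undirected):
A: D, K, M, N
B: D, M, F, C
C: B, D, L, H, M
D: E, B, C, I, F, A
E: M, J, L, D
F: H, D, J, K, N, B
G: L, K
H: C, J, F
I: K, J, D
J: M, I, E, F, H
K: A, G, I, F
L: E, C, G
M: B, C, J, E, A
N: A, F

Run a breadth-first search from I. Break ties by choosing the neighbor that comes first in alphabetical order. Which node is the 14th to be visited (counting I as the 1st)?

Visit I; enqueue D, J, K → queue [D, J, K]
Visit D; enqueue A, B, C, E, F → queue [J, K, A, B, C, E, F]
Visit J; enqueue H, M → queue [K, A, B, C, E, F, H, M]
Visit K; enqueue G → queue [A, B, C, E, F, H, M, G]
Visit A; enqueue N → queue [B, C, E, F, H, M, G, N]
Visit B → queue [C, E, F, H, M, G, N]
Visit C; enqueue L → queue [E, F, H, M, G, N, L]
Visit E → queue [F, H, M, G, N, L]
Visit F → queue [H, M, G, N, L]
Visit H → queue [M, G, N, L]
Visit M → queue [G, N, L]
Visit G → queue [N, L]
Visit N → queue [L]
Visit L → queue []

Visit order: I, D, J, K, A, B, C, E, F, H, M, G, N, L

L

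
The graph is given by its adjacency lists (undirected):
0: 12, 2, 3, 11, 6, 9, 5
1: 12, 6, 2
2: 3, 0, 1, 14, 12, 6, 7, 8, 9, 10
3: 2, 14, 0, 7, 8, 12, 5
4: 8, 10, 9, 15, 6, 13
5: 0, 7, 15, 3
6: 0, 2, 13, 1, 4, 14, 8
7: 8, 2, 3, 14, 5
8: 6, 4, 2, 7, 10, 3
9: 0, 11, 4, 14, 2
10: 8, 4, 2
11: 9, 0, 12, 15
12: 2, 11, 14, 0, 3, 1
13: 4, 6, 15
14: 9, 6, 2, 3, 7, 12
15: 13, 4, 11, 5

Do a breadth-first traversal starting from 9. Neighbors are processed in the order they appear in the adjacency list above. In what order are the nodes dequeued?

9, 0, 11, 4, 14, 2, 12, 3, 6, 5, 15, 8, 10, 13, 7, 1

Visit 9; enqueue 0, 11, 4, 14, 2 → queue [0, 11, 4, 14, 2]
Visit 0; enqueue 12, 3, 6, 5 → queue [11, 4, 14, 2, 12, 3, 6, 5]
Visit 11; enqueue 15 → queue [4, 14, 2, 12, 3, 6, 5, 15]
Visit 4; enqueue 8, 10, 13 → queue [14, 2, 12, 3, 6, 5, 15, 8, 10, 13]
Visit 14; enqueue 7 → queue [2, 12, 3, 6, 5, 15, 8, 10, 13, 7]
Visit 2; enqueue 1 → queue [12, 3, 6, 5, 15, 8, 10, 13, 7, 1]
Visit 12 → queue [3, 6, 5, 15, 8, 10, 13, 7, 1]
Visit 3 → queue [6, 5, 15, 8, 10, 13, 7, 1]
Visit 6 → queue [5, 15, 8, 10, 13, 7, 1]
Visit 5 → queue [15, 8, 10, 13, 7, 1]
Visit 15 → queue [8, 10, 13, 7, 1]
Visit 8 → queue [10, 13, 7, 1]
Visit 10 → queue [13, 7, 1]
Visit 13 → queue [7, 1]
Visit 7 → queue [1]
Visit 1 → queue []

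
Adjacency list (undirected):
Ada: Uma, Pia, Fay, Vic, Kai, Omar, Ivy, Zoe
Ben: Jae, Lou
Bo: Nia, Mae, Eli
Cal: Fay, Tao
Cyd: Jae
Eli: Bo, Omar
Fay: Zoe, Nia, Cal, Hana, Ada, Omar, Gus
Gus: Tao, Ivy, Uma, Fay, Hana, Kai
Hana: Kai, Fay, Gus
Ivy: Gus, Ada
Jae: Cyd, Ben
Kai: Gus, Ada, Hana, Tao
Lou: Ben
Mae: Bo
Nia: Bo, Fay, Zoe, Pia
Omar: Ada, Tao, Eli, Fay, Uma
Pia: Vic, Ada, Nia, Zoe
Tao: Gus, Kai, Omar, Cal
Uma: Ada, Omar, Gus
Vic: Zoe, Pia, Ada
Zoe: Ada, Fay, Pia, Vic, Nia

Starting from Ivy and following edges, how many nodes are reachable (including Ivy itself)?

BFS from Ivy visits: Ivy, Gus, Ada, Tao, Uma, Fay, Hana, Kai, Pia, Vic, Omar, Zoe, Cal, Nia, Eli, Bo, Mae
Reachable nodes: 17 of 21 total.

17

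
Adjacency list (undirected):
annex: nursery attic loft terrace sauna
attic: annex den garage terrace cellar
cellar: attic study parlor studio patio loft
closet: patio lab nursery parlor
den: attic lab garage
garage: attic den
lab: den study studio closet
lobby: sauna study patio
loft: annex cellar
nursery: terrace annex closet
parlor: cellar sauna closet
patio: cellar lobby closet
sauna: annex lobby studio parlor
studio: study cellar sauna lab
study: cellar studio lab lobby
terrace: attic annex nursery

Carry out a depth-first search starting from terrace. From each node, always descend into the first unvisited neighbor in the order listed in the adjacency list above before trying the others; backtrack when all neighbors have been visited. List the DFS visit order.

terrace attic annex nursery closet patio cellar study studio sauna lobby parlor lab den garage loft

Visit terrace
terrace → attic
attic → annex
annex → nursery
nursery → closet
closet → patio
patio → cellar
cellar → study
study → studio
studio → sauna
sauna → lobby
sauna → parlor
studio → lab
lab → den
den → garage
cellar → loft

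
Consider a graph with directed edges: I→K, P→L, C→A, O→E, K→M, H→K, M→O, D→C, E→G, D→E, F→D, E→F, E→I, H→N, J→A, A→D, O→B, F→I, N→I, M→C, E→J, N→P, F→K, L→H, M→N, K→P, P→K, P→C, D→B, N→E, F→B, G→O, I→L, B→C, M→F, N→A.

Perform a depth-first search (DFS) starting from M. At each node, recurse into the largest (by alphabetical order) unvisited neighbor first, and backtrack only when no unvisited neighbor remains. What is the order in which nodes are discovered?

M -> O -> E -> J -> A -> D -> C -> B -> I -> L -> H -> N -> P -> K -> G -> F

Visit M
M → O
O → E
E → J
J → A
A → D
D → C
D → B
E → I
I → L
L → H
H → N
N → P
P → K
E → G
E → F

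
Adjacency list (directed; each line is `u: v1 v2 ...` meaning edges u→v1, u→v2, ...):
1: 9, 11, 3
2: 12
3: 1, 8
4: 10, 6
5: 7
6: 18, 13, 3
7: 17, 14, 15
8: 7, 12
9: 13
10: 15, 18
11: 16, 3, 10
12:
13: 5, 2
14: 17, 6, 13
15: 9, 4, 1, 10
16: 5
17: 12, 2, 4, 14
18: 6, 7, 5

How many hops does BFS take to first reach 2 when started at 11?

5

Level 0: 11
Level 1: 3, 10, 16
Level 2: 1, 5, 8, 15, 18
Level 3: 4, 6, 7, 9, 12
Level 4: 13, 14, 17
Level 5: 2
2 first appears at level 5.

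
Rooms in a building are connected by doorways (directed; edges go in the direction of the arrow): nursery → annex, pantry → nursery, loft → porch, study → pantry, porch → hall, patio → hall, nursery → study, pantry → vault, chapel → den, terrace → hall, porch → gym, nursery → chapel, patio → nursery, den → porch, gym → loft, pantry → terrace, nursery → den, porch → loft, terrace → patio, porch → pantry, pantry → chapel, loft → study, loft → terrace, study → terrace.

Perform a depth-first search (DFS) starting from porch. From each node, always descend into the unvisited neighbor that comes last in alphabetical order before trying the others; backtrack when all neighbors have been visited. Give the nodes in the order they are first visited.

porch, pantry, vault, terrace, patio, nursery, study, den, chapel, annex, hall, loft, gym

Visit porch
porch → pantry
pantry → vault
pantry → terrace
terrace → patio
patio → nursery
nursery → study
nursery → den
nursery → chapel
nursery → annex
patio → hall
porch → loft
porch → gym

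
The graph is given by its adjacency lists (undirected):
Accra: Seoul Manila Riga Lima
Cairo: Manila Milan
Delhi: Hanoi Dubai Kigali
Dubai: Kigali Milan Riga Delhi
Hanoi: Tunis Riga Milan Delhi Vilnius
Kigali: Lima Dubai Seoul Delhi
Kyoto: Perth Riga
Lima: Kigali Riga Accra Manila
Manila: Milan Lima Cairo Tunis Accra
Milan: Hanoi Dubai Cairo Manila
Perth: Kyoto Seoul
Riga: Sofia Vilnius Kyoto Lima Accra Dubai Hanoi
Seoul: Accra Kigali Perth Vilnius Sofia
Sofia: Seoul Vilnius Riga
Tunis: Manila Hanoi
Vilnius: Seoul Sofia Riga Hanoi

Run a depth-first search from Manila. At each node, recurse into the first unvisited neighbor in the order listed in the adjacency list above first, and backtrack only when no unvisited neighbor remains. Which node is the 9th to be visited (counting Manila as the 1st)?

Lima

Visit Manila
Manila → Milan
Milan → Hanoi
Hanoi → Tunis
Hanoi → Riga
Riga → Sofia
Sofia → Seoul
Seoul → Accra
Accra → Lima
Lima → Kigali
Kigali → Dubai
Dubai → Delhi
Seoul → Perth
Perth → Kyoto
Seoul → Vilnius
Milan → Cairo

Visit order: Manila, Milan, Hanoi, Tunis, Riga, Sofia, Seoul, Accra, Lima, Kigali, Dubai, Delhi, Perth, Kyoto, Vilnius, Cairo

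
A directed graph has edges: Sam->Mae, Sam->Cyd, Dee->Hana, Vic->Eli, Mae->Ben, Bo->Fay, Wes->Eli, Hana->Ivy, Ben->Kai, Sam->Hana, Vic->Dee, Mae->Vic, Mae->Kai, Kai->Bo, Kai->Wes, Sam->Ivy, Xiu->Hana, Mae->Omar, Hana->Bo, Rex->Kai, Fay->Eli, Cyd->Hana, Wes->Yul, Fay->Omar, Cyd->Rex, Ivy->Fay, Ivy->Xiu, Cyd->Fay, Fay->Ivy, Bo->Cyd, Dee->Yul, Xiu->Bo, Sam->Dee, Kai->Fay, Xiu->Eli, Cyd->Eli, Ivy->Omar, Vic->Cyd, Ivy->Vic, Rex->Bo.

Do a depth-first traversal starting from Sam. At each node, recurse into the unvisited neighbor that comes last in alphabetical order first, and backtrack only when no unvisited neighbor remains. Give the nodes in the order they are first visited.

Sam -> Mae -> Vic -> Eli -> Dee -> Yul -> Hana -> Ivy -> Xiu -> Bo -> Fay -> Omar -> Cyd -> Rex -> Kai -> Wes -> Ben

Visit Sam
Sam → Mae
Mae → Vic
Vic → Eli
Vic → Dee
Dee → Yul
Dee → Hana
Hana → Ivy
Ivy → Xiu
Xiu → Bo
Bo → Fay
Fay → Omar
Bo → Cyd
Cyd → Rex
Rex → Kai
Kai → Wes
Mae → Ben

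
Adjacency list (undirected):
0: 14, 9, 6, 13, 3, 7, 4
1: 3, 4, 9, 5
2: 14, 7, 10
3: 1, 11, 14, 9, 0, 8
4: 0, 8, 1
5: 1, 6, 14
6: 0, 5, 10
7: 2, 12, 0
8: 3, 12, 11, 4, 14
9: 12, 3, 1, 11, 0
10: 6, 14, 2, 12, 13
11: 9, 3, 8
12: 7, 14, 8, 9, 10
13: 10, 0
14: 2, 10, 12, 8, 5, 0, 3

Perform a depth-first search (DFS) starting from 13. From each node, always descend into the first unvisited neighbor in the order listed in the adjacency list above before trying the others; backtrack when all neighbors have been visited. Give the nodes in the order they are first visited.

Visit 13
13 → 10
10 → 6
6 → 0
0 → 14
14 → 2
2 → 7
7 → 12
12 → 8
8 → 3
3 → 1
1 → 4
1 → 9
9 → 11
1 → 5

13 10 6 0 14 2 7 12 8 3 1 4 9 11 5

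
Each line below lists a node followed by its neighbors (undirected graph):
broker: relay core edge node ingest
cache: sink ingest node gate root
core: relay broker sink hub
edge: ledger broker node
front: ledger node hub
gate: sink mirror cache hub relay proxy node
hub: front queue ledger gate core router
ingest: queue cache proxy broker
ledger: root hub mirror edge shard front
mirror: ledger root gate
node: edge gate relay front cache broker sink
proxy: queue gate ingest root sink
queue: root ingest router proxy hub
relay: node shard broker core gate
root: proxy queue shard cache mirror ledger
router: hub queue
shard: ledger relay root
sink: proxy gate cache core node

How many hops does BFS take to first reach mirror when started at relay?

Level 0: relay
Level 1: broker, core, gate, node, shard
Level 2: cache, edge, front, hub, ingest, ledger, mirror, proxy, root, sink
Level 3: queue, router
mirror first appears at level 2.

2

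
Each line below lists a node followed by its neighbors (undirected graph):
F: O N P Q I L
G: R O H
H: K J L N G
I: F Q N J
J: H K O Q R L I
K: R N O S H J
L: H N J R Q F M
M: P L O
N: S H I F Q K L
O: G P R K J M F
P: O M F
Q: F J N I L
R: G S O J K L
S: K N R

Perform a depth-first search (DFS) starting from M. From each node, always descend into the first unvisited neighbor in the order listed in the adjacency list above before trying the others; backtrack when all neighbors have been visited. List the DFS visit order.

Visit M
M → P
P → O
O → G
G → R
R → S
S → K
K → N
N → H
H → J
J → Q
Q → F
F → I
F → L

M, P, O, G, R, S, K, N, H, J, Q, F, I, L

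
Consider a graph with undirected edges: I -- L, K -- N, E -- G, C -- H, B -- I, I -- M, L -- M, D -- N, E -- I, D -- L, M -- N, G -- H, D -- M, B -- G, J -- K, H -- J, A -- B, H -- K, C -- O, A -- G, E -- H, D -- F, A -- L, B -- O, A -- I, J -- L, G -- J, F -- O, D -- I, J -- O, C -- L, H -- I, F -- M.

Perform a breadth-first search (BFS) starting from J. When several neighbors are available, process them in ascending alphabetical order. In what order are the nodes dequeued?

J, G, H, K, L, O, A, B, E, C, I, N, D, M, F

Visit J; enqueue G, H, K, L, O → queue [G, H, K, L, O]
Visit G; enqueue A, B, E → queue [H, K, L, O, A, B, E]
Visit H; enqueue C, I → queue [K, L, O, A, B, E, C, I]
Visit K; enqueue N → queue [L, O, A, B, E, C, I, N]
Visit L; enqueue D, M → queue [O, A, B, E, C, I, N, D, M]
Visit O; enqueue F → queue [A, B, E, C, I, N, D, M, F]
Visit A → queue [B, E, C, I, N, D, M, F]
Visit B → queue [E, C, I, N, D, M, F]
Visit E → queue [C, I, N, D, M, F]
Visit C → queue [I, N, D, M, F]
Visit I → queue [N, D, M, F]
Visit N → queue [D, M, F]
Visit D → queue [M, F]
Visit M → queue [F]
Visit F → queue []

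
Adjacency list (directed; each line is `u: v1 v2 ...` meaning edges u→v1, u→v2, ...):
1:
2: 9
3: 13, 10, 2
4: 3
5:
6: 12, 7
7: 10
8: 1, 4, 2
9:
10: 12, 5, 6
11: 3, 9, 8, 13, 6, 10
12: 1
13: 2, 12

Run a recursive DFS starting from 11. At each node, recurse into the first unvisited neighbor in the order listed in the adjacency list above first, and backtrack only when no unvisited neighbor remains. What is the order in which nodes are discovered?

11, 3, 13, 2, 9, 12, 1, 10, 5, 6, 7, 8, 4

Visit 11
11 → 3
3 → 13
13 → 2
2 → 9
13 → 12
12 → 1
3 → 10
10 → 5
10 → 6
6 → 7
11 → 8
8 → 4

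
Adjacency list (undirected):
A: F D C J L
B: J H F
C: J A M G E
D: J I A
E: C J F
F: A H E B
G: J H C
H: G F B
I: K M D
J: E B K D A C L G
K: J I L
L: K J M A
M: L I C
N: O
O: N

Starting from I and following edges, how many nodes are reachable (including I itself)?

13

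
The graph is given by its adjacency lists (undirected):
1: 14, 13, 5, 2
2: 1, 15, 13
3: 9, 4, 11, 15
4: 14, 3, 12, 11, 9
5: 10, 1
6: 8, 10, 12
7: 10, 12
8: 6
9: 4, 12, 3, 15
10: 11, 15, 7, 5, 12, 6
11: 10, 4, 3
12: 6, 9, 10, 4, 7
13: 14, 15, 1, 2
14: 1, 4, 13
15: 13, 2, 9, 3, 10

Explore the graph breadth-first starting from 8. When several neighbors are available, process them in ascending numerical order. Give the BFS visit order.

Visit 8; enqueue 6 → queue [6]
Visit 6; enqueue 10, 12 → queue [10, 12]
Visit 10; enqueue 5, 7, 11, 15 → queue [12, 5, 7, 11, 15]
Visit 12; enqueue 4, 9 → queue [5, 7, 11, 15, 4, 9]
Visit 5; enqueue 1 → queue [7, 11, 15, 4, 9, 1]
Visit 7 → queue [11, 15, 4, 9, 1]
Visit 11; enqueue 3 → queue [15, 4, 9, 1, 3]
Visit 15; enqueue 2, 13 → queue [4, 9, 1, 3, 2, 13]
Visit 4; enqueue 14 → queue [9, 1, 3, 2, 13, 14]
Visit 9 → queue [1, 3, 2, 13, 14]
Visit 1 → queue [3, 2, 13, 14]
Visit 3 → queue [2, 13, 14]
Visit 2 → queue [13, 14]
Visit 13 → queue [14]
Visit 14 → queue []

8 -> 6 -> 10 -> 12 -> 5 -> 7 -> 11 -> 15 -> 4 -> 9 -> 1 -> 3 -> 2 -> 13 -> 14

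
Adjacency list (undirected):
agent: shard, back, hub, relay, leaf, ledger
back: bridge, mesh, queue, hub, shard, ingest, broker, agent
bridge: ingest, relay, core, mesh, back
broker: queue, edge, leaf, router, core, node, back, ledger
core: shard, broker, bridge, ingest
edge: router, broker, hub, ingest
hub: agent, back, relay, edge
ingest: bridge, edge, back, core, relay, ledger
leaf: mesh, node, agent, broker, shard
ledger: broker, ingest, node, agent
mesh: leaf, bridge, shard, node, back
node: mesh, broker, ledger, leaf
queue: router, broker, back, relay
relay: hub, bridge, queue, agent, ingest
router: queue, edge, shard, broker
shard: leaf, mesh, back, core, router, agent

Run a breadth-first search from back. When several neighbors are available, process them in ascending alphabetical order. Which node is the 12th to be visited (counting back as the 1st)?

relay

Visit back; enqueue agent, bridge, broker, hub, ingest, mesh, queue, shard → queue [agent, bridge, broker, hub, ingest, mesh, queue, shard]
Visit agent; enqueue leaf, ledger, relay → queue [bridge, broker, hub, ingest, mesh, queue, shard, leaf, ledger, relay]
Visit bridge; enqueue core → queue [broker, hub, ingest, mesh, queue, shard, leaf, ledger, relay, core]
Visit broker; enqueue edge, node, router → queue [hub, ingest, mesh, queue, shard, leaf, ledger, relay, core, edge, node, router]
Visit hub → queue [ingest, mesh, queue, shard, leaf, ledger, relay, core, edge, node, router]
Visit ingest → queue [mesh, queue, shard, leaf, ledger, relay, core, edge, node, router]
Visit mesh → queue [queue, shard, leaf, ledger, relay, core, edge, node, router]
Visit queue → queue [shard, leaf, ledger, relay, core, edge, node, router]
Visit shard → queue [leaf, ledger, relay, core, edge, node, router]
Visit leaf → queue [ledger, relay, core, edge, node, router]
Visit ledger → queue [relay, core, edge, node, router]
Visit relay → queue [core, edge, node, router]
Visit core → queue [edge, node, router]
Visit edge → queue [node, router]
Visit node → queue [router]
Visit router → queue []

Visit order: back, agent, bridge, broker, hub, ingest, mesh, queue, shard, leaf, ledger, relay, core, edge, node, router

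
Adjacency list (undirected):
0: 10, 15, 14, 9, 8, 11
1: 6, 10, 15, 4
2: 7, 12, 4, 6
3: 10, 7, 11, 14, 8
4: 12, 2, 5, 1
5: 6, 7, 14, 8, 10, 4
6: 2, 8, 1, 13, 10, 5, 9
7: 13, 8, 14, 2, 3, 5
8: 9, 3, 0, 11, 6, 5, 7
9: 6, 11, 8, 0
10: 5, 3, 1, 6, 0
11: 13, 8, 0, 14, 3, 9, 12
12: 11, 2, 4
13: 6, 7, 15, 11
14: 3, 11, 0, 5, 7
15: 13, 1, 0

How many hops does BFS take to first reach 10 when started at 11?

2

Level 0: 11
Level 1: 0, 3, 8, 9, 12, 13, 14
Level 2: 2, 4, 5, 6, 7, 10, 15
Level 3: 1
10 first appears at level 2.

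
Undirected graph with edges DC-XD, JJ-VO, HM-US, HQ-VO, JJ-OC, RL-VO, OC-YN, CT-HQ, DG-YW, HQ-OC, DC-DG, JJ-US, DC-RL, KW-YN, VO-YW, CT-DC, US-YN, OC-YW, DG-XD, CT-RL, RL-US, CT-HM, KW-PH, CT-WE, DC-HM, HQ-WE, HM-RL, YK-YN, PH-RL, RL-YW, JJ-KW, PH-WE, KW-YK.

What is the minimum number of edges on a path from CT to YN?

3

Level 0: CT
Level 1: DC, HM, HQ, RL, WE
Level 2: DG, OC, PH, US, VO, XD, YW
Level 3: JJ, KW, YN
Level 4: YK
YN first appears at level 3.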